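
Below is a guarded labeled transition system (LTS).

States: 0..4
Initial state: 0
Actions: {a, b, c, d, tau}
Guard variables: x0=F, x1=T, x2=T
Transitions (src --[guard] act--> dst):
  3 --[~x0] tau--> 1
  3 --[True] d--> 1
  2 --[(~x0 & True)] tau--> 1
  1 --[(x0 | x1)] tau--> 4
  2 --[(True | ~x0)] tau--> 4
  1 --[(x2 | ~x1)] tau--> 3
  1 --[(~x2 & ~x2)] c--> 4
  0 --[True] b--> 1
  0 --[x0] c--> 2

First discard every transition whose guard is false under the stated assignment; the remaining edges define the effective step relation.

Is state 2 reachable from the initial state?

Guard filter leaves 7 enabled edge(s).
L0 = {0}
L1 = {1}  cumulative {0,1}
L2 = {3,4}  cumulative {0,1,3,4}
R = {0,1,3,4}

Answer: UNREACHABLE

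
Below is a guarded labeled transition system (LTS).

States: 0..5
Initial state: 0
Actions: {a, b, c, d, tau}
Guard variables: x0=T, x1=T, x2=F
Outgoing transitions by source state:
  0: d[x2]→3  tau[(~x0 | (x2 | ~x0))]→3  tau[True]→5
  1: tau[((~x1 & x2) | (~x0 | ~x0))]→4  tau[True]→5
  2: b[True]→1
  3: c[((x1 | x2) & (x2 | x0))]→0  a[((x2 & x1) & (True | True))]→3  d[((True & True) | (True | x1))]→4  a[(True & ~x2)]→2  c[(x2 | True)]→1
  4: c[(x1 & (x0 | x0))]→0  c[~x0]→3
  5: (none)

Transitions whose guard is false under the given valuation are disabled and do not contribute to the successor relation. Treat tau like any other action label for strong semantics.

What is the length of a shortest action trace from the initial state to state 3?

BFS to 3:
  Layer 0: {0}
  Layer 1: {5}
3 never appears.

Answer: UNREACHABLE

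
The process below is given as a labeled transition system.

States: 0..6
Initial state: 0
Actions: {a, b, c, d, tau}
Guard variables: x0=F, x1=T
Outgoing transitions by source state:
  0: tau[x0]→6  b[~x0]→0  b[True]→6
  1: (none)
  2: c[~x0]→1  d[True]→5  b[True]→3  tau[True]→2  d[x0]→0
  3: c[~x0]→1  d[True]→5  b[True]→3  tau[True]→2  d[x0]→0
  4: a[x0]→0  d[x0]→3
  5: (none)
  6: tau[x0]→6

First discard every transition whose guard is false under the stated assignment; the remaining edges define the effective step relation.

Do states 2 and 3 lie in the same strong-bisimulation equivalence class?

Refine partition for ~:
  π0 = {{0,1,2,3,4,5,6}}
  π1 = {{0},{1,4,5,6},{2,3}}
Fixed point at round 2; 3 class(es).
class of 2: {2,3}; class of 3: {2,3}

Answer: BISIMILAR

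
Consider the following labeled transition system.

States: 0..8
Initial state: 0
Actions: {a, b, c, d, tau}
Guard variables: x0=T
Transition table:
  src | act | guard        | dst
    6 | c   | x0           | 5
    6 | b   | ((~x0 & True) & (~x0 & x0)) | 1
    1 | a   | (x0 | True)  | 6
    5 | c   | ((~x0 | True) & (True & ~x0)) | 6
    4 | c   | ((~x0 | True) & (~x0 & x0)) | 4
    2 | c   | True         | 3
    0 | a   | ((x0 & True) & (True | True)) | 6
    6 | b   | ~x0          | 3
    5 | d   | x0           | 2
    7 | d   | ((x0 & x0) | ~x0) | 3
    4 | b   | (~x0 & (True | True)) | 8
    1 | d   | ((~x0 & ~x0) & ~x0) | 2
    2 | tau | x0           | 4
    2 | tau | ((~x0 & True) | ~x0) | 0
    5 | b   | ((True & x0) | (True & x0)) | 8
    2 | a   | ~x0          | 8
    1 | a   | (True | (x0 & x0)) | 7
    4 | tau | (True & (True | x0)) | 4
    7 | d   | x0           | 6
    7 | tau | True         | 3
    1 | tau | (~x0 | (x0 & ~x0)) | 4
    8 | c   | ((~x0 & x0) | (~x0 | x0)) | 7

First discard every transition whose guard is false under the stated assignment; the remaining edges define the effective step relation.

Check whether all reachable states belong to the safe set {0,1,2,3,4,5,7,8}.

Safe = {0,1,2,3,4,5,7,8}
Reachable = {0,2,3,4,5,6,7,8}
  0: ok
  2: ok
  3: ok
  4: ok
  5: ok
  6: outside
  7: ok
  8: ok
witness against invariant: a → 6

Answer: INVARIANT VIOLATED at state 6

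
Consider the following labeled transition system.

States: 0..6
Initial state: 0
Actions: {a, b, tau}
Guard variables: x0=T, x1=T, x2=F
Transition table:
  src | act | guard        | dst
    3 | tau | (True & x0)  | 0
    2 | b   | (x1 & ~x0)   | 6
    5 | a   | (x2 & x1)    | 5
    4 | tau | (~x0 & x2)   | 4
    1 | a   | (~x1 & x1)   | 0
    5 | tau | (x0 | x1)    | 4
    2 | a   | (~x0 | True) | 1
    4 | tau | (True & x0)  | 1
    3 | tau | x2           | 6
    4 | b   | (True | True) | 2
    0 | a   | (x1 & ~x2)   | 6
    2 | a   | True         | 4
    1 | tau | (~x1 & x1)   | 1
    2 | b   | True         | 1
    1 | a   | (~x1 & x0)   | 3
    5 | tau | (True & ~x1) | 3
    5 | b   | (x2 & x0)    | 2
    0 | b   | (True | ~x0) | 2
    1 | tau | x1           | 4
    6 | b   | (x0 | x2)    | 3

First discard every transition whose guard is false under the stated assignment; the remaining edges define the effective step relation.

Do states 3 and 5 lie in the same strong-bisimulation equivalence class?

Bisimulation quotient by refinement:
  P[0] = {{0,1,2,3,4,5,6}}
  P[1] = {{0,2},{1,3,5},{4},{6}}
  P[2] = {{0},{1,5},{2},{3},{4},{6}}
6 equivalence class(es) (converged in 3)
[3]={3}  [5]={1,5}

Answer: NOT BISIMILAR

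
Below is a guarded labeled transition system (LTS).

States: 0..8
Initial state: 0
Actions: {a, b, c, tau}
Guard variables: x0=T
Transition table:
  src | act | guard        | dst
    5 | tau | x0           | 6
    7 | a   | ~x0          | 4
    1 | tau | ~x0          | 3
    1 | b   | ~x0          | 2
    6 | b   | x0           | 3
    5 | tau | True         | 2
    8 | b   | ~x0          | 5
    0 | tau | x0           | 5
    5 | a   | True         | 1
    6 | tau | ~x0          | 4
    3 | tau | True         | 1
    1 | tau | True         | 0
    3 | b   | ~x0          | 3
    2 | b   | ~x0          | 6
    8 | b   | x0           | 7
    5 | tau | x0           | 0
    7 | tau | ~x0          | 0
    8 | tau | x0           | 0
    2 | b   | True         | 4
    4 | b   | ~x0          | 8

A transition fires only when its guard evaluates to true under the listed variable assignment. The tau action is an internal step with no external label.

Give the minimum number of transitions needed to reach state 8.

Answer: UNREACHABLE

Trace:
BFS to 8:
  L0 = {0}
  L1 = {5}
  L2 = {1,2,6}
  L3 = {3,4}
8 never appears.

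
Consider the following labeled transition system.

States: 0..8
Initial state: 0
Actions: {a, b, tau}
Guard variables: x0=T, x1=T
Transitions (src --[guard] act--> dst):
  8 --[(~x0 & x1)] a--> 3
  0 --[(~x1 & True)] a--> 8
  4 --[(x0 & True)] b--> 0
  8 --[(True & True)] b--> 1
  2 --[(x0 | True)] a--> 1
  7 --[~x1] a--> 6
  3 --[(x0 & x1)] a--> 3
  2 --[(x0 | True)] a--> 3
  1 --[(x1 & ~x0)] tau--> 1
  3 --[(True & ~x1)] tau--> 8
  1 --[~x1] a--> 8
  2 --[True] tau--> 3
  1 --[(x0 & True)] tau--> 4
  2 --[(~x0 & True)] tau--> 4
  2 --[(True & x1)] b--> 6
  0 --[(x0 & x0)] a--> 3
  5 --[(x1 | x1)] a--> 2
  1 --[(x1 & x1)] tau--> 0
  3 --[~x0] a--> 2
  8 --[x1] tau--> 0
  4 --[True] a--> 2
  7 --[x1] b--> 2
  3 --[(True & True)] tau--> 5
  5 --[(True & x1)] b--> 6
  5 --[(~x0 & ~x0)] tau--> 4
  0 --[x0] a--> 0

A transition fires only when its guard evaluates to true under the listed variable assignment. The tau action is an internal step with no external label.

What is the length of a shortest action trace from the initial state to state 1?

Answer: 4

Trace:
Layered search for 1:
  L0 = {0}
  L1 = {3}
  L2 = {5}
  L3 = {2,6}
  L4 = {1}
first hit 1 at d=4 via a·tau·a·a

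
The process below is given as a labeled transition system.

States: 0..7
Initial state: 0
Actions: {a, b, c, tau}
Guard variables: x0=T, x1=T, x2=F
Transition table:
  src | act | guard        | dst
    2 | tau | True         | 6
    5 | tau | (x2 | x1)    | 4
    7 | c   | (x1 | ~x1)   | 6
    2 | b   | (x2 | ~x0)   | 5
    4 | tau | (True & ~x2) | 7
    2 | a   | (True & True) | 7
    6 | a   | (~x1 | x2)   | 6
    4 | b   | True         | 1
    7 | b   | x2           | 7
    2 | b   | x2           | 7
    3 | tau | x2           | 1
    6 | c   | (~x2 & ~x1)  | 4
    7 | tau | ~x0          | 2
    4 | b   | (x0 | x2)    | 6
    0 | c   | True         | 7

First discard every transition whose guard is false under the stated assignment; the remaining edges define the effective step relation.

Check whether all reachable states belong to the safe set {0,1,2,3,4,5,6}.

Answer: INVARIANT VIOLATED at state 7

Analysis:
Allowed set {0,1,2,3,4,5,6}
R = {0,6,7}
  0: ✓
  6: ✓
  7: ✗ unsafe
counterexample path to 7: c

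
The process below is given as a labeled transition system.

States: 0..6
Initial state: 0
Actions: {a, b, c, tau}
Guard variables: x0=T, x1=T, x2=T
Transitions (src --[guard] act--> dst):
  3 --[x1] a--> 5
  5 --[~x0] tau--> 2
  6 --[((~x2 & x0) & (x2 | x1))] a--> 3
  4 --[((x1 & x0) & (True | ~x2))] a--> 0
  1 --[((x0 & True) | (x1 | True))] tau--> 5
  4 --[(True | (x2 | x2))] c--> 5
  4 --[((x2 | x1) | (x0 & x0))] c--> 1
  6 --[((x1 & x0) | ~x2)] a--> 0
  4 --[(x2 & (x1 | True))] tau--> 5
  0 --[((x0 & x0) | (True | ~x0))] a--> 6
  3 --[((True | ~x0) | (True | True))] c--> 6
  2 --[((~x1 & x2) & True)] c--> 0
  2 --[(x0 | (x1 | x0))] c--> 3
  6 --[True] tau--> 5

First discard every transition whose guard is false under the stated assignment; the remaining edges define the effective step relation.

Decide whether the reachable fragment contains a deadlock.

Answer: DEADLOCK at state 5

Working:
R = {0,5,6}
  0: a→6  [deg 1]
  5: ∅  [deadlock]
  6: a→0  tau→5  [deg 2]
Path to 5: a·tau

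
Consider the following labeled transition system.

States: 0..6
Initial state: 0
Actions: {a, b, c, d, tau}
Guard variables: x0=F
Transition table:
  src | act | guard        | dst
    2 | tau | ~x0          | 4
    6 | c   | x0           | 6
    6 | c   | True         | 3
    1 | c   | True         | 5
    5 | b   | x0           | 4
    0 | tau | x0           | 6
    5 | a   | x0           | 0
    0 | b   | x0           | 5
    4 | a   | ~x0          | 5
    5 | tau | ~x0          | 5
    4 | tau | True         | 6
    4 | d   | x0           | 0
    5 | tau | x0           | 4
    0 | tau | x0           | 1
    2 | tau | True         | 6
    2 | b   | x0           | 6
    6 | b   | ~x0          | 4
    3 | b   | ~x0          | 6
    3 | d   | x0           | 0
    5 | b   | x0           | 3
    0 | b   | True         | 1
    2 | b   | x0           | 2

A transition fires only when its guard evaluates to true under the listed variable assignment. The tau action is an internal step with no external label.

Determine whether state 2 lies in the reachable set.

Guard filter leaves 10 enabled edge(s).
depth 0: {0}
depth 1: {1}  now seen {0,1}
depth 2: {5}  now seen {0,1,5}
R = {0,1,5}

Answer: UNREACHABLE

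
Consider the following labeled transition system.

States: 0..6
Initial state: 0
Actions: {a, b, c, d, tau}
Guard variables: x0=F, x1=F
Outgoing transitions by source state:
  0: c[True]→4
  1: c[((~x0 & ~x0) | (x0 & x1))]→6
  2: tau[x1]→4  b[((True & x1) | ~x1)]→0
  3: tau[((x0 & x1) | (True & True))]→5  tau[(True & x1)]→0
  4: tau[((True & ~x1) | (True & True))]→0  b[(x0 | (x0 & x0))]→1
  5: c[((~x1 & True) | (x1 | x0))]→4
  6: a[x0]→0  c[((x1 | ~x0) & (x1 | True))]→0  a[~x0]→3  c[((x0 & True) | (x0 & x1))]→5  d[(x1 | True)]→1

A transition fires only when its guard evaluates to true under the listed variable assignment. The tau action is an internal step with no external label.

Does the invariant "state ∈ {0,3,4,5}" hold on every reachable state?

Answer: INVARIANT HOLDS

Trace:
Allowed set {0,3,4,5}
R = {0,4}
  0: ✓
  4: ✓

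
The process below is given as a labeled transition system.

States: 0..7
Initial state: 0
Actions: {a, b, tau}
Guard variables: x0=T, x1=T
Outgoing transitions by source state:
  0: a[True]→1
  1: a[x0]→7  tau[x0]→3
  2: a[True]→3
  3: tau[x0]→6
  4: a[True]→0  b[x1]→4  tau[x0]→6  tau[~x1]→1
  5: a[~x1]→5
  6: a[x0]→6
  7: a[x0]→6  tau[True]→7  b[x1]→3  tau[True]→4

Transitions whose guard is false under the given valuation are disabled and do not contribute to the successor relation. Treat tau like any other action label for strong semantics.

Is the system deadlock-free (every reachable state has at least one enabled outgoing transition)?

Answer: DEADLOCK-FREE

Analysis:
R = {0,1,3,4,6,7}
  0: a→1  [deg 1]
  1: a→7  tau→3  [deg 2]
  3: tau→6  [deg 1]
  4: a→0  b→4  tau→6  [deg 3]
  6: a→6  [deg 1]
  7: a→6  b→3  tau→4  tau→7  [deg 4]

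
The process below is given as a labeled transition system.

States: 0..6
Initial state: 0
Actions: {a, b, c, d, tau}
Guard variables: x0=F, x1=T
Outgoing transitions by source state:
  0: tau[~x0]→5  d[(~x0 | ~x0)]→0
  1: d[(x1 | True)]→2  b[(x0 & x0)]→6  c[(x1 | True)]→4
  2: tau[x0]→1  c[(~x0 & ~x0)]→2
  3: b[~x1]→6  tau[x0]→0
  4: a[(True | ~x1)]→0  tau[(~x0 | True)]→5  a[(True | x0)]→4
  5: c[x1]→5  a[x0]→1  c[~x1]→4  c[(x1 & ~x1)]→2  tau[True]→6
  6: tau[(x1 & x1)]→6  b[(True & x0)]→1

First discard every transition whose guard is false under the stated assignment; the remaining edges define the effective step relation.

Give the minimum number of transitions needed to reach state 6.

Answer: 2

Working:
Breadth-first toward 6:
  L0 = {0}
  L1 = {5}
  L2 = {6}
depth(6)=2, e.g. tau·tau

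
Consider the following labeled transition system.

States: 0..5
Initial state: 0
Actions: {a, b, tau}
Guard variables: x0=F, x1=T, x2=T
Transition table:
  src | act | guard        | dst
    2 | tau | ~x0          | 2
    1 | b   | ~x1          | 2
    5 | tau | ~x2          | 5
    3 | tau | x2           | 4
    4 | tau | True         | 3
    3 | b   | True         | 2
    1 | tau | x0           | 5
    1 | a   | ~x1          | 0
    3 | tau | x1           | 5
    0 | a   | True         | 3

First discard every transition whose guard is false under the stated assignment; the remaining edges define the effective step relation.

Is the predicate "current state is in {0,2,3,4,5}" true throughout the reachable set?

Answer: INVARIANT HOLDS

Working:
Inv-set: {0,2,3,4,5}
R = {0,2,3,4,5}
  0: safe
  2: safe
  3: safe
  4: safe
  5: safe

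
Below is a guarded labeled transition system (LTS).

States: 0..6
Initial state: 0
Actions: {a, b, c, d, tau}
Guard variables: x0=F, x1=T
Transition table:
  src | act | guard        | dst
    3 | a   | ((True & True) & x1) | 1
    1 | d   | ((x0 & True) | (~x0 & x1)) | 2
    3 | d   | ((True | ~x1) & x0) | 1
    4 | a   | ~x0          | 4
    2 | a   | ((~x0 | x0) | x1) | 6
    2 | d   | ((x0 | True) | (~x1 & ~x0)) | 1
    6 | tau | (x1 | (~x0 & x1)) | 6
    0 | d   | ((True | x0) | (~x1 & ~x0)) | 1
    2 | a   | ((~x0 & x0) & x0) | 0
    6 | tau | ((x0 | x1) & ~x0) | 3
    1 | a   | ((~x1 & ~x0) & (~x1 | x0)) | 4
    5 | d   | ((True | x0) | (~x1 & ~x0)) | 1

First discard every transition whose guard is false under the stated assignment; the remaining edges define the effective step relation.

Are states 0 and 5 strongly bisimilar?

Answer: BISIMILAR

Trace:
Refine partition for ~:
  round 0: {{0,1,2,3,4,5,6}}
  round 1: {{0,1,5},{2},{3,4},{6}}
  round 2: {{0,5},{1},{2},{3},{4},{6}}
Fixed point at round 3; 6 class(es).
0∈{0,5}, 5∈{0,5}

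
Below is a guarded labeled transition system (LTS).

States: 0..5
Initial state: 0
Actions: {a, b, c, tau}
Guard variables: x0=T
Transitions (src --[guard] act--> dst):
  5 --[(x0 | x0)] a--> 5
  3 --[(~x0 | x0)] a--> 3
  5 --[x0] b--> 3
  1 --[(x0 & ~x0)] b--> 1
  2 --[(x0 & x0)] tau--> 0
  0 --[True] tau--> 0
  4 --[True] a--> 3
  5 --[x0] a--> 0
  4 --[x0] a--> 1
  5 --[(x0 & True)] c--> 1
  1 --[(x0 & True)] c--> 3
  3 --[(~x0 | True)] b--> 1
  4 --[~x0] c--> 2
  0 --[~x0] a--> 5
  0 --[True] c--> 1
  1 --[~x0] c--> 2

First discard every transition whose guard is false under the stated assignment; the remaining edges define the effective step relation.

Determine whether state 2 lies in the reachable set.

Answer: UNREACHABLE

Trace:
12 transition(s) survive guard evaluation.
depth 0: {0}
depth 1: {1}  now seen {0,1}
depth 2: {3}  now seen {0,1,3}
R = {0,1,3}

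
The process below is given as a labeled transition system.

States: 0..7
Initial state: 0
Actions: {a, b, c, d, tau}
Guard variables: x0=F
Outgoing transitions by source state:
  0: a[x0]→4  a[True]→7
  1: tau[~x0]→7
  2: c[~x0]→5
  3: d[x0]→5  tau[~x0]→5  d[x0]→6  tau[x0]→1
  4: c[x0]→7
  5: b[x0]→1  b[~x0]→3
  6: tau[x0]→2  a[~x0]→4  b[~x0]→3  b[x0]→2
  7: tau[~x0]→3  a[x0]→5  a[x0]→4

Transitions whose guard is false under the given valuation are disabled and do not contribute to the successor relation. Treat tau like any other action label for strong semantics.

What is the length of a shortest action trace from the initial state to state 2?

BFS to 2:
  depth 0: {0}
  depth 1: {7}
  depth 2: {3}
  depth 3: {5}
2 never appears.

Answer: UNREACHABLE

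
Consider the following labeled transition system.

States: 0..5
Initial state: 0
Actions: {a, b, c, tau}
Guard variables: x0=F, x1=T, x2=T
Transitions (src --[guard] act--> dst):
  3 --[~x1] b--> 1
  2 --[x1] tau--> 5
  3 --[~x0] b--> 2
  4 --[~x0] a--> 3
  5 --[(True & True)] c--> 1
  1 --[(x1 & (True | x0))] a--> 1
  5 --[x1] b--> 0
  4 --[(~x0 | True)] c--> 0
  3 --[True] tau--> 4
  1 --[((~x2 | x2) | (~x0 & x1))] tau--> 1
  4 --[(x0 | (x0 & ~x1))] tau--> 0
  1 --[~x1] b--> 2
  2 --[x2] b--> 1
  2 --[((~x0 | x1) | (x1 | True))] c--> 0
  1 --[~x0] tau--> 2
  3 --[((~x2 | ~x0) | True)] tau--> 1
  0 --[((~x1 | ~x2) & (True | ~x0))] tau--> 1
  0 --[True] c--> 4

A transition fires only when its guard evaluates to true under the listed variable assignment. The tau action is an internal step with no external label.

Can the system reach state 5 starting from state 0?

Answer: REACHABLE

Trace:
Guard filter leaves 14 enabled edge(s).
Layer 0: {0}
Layer 1: {4}  now seen {0,4}
Layer 2: {3}  now seen {0,3,4}
Layer 3: {1,2}  now seen {0,1,2,3,4}
Layer 4: {5}  now seen {0,1,2,3,4,5}
R = {0,1,2,3,4,5}
trace reaching 5: c·a·b·tau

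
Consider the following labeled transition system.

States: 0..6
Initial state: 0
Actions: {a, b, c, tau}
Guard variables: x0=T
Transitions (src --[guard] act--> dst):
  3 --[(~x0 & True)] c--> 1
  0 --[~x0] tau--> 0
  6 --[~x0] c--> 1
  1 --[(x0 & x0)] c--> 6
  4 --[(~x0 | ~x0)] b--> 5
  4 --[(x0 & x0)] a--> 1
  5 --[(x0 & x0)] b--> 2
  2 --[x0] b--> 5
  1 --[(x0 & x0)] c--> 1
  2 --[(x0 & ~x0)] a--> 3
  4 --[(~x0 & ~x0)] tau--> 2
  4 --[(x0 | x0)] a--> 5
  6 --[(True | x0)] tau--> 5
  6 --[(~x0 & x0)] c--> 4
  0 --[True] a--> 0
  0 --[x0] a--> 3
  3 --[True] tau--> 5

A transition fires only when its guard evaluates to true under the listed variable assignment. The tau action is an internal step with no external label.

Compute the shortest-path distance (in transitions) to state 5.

Breadth-first toward 5:
  Layer 0: {0}
  Layer 1: {3}
  Layer 2: {5}
first hit 5 at d=2 via a·tau

Answer: 2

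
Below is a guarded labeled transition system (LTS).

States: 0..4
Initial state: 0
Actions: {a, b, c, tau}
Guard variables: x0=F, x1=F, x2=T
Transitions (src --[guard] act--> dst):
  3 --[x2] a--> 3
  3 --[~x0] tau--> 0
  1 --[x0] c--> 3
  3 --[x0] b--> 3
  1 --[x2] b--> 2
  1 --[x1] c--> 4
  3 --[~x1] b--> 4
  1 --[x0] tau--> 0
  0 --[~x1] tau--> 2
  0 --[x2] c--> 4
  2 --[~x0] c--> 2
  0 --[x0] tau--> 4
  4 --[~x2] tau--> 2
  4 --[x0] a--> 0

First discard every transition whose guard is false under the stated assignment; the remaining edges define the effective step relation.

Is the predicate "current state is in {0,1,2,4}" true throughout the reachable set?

Answer: INVARIANT HOLDS

Analysis:
Safe = {0,1,2,4}
Reach set: {0,2,4}
  0: ok
  2: ok
  4: ok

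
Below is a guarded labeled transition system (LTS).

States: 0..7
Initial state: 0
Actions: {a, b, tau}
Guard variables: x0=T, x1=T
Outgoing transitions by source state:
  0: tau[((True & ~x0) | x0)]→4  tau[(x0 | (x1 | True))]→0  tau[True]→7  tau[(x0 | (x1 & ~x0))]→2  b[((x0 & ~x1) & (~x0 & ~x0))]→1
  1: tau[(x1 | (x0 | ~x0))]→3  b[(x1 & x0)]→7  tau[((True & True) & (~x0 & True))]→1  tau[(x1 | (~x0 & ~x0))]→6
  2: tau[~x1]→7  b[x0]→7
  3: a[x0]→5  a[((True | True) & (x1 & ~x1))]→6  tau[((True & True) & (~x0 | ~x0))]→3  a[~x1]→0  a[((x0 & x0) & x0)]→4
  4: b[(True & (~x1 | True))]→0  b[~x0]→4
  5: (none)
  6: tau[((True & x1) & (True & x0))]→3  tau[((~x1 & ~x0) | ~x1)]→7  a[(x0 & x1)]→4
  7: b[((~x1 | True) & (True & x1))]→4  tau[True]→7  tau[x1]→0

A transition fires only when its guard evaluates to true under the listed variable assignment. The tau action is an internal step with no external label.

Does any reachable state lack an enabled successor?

Answer: DEADLOCK-FREE

Analysis:
R = {0,2,4,7}
  0: tau→0  tau→2  tau→4  tau→7  [4 exit(s)]
  2: b→7  [1 exit(s)]
  4: b→0  [1 exit(s)]
  7: b→4  tau→0  tau→7  [3 exit(s)]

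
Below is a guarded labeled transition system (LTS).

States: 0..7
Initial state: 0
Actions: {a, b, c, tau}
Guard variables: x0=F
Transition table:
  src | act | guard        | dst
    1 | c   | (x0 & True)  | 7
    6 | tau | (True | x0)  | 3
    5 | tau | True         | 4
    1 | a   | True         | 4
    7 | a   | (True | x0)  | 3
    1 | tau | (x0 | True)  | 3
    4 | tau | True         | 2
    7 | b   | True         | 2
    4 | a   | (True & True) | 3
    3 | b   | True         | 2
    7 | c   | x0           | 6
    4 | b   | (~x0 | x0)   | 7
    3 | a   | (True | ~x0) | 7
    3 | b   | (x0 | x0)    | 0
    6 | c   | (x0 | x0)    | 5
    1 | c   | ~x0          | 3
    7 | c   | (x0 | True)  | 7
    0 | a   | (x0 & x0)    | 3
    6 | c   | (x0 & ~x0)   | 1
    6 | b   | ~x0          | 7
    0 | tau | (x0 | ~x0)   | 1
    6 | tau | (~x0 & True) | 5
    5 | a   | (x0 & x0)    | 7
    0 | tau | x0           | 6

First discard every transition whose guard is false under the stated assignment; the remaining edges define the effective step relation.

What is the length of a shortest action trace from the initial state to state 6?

Breadth-first toward 6:
  Layer 0: {0}
  Layer 1: {1}
  Layer 2: {3,4}
  Layer 3: {2,7}
6 never appears.

Answer: UNREACHABLE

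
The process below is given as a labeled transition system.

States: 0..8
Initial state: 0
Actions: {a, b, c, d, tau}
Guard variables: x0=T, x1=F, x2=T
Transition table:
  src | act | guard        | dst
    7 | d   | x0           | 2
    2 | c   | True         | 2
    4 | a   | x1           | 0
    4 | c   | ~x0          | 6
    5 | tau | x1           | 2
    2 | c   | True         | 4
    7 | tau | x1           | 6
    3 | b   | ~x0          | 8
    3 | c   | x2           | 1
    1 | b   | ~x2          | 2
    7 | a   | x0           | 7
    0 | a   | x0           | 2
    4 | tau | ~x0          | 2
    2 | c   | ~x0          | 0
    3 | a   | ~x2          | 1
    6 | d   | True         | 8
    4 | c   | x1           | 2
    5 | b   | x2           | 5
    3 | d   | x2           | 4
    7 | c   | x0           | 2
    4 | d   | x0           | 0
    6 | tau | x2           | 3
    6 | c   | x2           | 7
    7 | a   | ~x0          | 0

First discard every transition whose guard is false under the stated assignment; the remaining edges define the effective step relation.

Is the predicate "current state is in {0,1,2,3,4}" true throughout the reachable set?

Safe = {0,1,2,3,4}
Reachable = {0,2,4}
  0: safe
  2: safe
  4: safe

Answer: INVARIANT HOLDS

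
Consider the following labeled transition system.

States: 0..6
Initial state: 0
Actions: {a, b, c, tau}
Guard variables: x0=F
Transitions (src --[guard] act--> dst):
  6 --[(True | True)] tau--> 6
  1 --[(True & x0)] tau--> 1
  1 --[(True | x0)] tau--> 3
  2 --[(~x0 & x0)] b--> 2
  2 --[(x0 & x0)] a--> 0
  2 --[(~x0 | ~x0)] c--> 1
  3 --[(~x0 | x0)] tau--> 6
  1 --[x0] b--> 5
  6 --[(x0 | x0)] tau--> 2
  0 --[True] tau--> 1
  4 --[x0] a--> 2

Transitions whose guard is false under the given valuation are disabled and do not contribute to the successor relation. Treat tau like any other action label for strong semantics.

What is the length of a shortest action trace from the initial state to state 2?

Layered search for 2:
  L0 = {0}
  L1 = {1}
  L2 = {3}
  L3 = {6}
2 never appears.

Answer: UNREACHABLE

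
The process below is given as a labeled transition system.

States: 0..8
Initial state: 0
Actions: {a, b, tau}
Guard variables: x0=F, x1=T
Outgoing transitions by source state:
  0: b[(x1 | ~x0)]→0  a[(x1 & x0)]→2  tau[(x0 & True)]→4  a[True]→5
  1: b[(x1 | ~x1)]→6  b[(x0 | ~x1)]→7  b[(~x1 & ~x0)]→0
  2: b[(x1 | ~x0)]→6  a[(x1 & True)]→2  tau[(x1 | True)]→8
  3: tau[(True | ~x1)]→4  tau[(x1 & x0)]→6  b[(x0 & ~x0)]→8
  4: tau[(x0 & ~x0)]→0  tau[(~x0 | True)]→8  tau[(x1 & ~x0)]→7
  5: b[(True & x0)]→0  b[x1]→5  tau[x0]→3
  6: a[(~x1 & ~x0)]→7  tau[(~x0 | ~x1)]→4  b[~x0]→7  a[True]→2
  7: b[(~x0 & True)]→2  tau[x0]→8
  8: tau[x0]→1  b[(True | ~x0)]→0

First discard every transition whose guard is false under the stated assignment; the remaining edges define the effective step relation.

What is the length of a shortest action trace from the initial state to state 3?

Answer: UNREACHABLE

Analysis:
BFS to 3:
  depth 0: {0}
  depth 1: {5}
3 never appears.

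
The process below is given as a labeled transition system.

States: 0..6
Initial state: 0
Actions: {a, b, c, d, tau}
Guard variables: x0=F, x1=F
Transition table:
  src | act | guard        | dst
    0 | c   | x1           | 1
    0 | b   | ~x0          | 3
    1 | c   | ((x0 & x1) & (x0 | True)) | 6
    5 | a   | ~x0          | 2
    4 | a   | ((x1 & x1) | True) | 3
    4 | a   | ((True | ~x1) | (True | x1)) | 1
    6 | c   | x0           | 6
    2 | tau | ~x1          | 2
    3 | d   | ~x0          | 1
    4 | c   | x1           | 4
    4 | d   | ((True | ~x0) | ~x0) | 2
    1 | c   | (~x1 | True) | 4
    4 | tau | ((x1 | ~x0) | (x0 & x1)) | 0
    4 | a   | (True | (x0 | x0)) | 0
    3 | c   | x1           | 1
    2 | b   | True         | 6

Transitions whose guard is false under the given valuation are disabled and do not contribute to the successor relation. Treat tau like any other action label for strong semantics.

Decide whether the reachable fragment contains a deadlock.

Reachable = {0,1,2,3,4,6}
  0: b→3  [deg 1]
  1: c→4  [deg 1]
  2: b→6  tau→2  [deg 2]
  3: d→1  [deg 1]
  4: a→0  a→1  a→3  d→2  tau→0  [deg 5]
  6: ∅  [deadlock]
Path to 6: b·d·c·d·b

Answer: DEADLOCK at state 6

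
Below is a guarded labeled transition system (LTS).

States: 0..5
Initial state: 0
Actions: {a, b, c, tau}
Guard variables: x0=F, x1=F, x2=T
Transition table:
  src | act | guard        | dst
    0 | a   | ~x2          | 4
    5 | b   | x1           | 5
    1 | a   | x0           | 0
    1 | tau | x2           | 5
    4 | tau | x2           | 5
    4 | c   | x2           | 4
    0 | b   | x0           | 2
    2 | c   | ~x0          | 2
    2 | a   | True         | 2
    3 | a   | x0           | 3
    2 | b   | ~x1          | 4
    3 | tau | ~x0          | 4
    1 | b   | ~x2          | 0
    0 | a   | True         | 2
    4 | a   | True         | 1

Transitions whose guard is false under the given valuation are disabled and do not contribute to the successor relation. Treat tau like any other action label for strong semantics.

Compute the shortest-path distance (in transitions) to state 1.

Answer: 3

Analysis:
Layered search for 1:
  L0 = {0}
  L1 = {2}
  L2 = {4}
  L3 = {1,5}
depth(1)=3, e.g. a·b·a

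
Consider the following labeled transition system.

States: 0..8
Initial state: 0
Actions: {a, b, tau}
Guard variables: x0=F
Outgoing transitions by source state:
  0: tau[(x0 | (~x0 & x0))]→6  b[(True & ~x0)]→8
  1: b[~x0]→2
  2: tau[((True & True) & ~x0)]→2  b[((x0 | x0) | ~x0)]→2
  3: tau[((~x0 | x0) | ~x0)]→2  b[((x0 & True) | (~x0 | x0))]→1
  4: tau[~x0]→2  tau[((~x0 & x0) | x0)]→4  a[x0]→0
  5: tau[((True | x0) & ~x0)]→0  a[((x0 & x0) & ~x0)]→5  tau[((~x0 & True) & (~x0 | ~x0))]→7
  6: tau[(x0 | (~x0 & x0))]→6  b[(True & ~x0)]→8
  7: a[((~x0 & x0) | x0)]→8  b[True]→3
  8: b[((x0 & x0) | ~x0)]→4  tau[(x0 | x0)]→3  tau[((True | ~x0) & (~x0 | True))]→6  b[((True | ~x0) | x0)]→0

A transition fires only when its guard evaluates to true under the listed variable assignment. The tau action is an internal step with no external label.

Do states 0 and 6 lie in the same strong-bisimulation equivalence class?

Answer: BISIMILAR

Working:
Refine partition for ~:
  P[0] = {{0,1,2,3,4,5,6,7,8}}
  P[1] = {{0,1,6,7},{2,3,8},{4,5}}
  P[2] = {{0,1,6,7},{2},{3},{4},{5},{8}}
  P[3] = {{0,6},{1},{2},{3},{4},{5},{7},{8}}
Fixed point at round 4; 8 class(es).
0∈{0,6}, 6∈{0,6}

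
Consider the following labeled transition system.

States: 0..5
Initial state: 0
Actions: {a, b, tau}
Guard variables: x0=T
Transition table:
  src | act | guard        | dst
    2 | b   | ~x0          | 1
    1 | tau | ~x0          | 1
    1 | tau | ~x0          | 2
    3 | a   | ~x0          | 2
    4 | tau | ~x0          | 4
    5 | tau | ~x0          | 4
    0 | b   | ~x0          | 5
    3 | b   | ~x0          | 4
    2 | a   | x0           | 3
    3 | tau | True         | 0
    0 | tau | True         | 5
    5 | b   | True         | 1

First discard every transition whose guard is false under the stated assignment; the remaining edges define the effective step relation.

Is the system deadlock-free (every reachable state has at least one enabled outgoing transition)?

R = {0,1,5}
  0: tau→5  [deg 1]
  1: ∅  [deadlock]
  5: b→1  [deg 1]
Path to 1: tau·b

Answer: DEADLOCK at state 1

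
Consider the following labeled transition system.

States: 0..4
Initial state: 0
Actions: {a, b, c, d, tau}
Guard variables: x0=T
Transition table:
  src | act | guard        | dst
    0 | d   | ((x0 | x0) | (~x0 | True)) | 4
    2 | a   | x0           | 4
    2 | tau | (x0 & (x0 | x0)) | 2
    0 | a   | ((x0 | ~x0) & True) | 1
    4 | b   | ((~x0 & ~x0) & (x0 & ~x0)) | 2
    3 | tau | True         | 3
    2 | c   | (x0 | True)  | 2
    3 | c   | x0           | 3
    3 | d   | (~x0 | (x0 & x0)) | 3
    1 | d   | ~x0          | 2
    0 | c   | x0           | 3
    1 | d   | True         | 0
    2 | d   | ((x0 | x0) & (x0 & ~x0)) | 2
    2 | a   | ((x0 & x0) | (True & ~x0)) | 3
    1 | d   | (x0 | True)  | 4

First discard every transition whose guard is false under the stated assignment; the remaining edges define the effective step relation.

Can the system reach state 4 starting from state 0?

12 transition(s) survive guard evaluation.
L0 = {0}
L1 = {1,3,4}  now seen {0,1,3,4}
R = {0,1,3,4}
witness 4: d

Answer: REACHABLE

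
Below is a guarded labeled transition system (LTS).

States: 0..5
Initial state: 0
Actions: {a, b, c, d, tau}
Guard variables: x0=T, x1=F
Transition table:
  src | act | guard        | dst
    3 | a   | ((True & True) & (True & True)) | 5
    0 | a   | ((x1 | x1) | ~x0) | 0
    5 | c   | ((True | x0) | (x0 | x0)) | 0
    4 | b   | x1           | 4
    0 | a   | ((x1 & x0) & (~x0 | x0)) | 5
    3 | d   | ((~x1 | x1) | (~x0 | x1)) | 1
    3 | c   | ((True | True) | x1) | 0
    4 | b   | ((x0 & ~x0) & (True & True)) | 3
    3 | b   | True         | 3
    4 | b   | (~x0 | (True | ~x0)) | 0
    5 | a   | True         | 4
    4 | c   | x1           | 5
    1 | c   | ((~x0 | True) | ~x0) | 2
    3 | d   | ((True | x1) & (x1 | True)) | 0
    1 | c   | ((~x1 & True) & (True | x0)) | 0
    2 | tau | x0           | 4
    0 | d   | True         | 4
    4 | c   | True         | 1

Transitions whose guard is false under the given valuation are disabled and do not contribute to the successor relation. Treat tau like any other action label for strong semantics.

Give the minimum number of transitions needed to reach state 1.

Answer: 2

Trace:
Breadth-first toward 1:
  Layer 0: {0}
  Layer 1: {4}
  Layer 2: {1}
depth(1)=2, e.g. d·c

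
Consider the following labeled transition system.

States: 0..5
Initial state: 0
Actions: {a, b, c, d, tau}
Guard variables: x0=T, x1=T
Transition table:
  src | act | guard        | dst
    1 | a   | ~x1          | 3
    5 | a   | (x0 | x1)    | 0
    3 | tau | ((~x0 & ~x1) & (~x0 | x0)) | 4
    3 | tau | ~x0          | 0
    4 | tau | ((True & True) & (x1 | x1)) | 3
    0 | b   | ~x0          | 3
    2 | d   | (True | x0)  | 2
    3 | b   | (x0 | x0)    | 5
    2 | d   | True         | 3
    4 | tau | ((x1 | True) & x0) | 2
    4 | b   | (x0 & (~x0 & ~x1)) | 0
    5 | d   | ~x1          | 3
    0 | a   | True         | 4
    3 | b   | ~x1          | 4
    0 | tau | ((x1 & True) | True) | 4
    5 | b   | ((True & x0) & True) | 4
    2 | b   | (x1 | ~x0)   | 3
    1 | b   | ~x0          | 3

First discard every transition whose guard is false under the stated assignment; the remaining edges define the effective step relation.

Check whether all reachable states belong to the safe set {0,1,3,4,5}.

Allowed set {0,1,3,4,5}
Reach set: {0,2,3,4,5}
  0: ok
  2: VIOLATES
  3: ok
  4: ok
  5: ok
reach 2 via a·tau — violates

Answer: INVARIANT VIOLATED at state 2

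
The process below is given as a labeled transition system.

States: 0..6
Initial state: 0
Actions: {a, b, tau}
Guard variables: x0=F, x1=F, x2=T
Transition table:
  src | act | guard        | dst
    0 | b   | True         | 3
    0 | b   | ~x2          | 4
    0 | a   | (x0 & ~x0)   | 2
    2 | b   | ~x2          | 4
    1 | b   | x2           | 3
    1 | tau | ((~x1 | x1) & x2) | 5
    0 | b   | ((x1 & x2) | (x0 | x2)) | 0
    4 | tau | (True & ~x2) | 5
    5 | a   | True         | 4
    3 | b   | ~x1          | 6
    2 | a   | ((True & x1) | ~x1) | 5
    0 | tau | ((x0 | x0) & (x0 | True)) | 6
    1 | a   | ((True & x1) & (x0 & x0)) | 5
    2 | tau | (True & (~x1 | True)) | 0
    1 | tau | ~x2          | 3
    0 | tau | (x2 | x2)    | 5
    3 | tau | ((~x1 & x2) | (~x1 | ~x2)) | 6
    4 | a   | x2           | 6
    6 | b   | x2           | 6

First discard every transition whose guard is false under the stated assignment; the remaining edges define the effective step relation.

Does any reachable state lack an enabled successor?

Reachable = {0,3,4,5,6}
  0: b→0  b→3  tau→5  [deg 3]
  3: b→6  tau→6  [deg 2]
  4: a→6  [deg 1]
  5: a→4  [deg 1]
  6: b→6  [deg 1]

Answer: DEADLOCK-FREE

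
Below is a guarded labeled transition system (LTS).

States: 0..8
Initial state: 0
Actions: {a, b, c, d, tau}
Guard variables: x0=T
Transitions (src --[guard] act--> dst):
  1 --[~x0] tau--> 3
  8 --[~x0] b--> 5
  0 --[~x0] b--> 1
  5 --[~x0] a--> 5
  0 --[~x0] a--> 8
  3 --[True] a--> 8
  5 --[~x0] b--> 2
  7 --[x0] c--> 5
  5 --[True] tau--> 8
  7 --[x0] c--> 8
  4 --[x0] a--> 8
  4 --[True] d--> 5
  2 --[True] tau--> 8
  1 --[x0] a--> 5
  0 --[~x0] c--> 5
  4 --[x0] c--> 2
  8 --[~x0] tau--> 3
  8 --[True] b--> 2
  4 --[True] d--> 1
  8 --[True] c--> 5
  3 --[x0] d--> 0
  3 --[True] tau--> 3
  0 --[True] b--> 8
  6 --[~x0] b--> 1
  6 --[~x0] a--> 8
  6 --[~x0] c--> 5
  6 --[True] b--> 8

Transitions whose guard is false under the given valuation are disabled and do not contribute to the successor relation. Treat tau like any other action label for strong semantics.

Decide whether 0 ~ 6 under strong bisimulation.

Answer: BISIMILAR

Working:
Refine partition for ~:
  π0 = {{0,1,2,3,4,5,6,7,8}}
  π1 = {{0,6},{1},{2,5},{3},{4},{7},{8}}
Fixed point at round 2; 7 class(es).
class of 0: {0,6}; class of 6: {0,6}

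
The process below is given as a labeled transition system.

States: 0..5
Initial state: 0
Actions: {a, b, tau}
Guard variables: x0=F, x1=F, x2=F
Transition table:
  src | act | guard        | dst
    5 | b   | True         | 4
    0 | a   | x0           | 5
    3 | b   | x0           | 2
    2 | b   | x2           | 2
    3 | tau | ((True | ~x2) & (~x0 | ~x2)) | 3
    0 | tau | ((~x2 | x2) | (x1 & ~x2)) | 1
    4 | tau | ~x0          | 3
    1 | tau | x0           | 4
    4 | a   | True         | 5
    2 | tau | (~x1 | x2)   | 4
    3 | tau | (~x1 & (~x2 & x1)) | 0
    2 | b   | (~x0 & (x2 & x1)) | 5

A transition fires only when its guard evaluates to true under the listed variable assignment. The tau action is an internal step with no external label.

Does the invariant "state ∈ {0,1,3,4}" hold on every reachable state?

Allowed set {0,1,3,4}
R = {0,1}
  0: safe
  1: safe

Answer: INVARIANT HOLDS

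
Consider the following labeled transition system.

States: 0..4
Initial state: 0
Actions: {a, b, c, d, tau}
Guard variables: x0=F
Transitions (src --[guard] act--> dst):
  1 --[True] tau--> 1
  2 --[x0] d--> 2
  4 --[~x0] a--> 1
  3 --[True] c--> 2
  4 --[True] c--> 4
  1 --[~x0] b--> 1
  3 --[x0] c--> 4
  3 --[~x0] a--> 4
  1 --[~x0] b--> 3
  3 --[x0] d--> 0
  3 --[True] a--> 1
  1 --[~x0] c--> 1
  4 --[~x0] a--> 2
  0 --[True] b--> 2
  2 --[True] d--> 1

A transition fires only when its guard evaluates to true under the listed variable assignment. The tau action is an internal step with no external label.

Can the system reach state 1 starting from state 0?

12 transition(s) survive guard evaluation.
L0 = {0}
L1 = {2}  cumulative {0,2}
L2 = {1}  cumulative {0,1,2}
L3 = {3}  cumulative {0,1,2,3}
L4 = {4}  cumulative {0,1,2,3,4}
Reachable = {0,1,2,3,4}
witness 1: b·d

Answer: REACHABLE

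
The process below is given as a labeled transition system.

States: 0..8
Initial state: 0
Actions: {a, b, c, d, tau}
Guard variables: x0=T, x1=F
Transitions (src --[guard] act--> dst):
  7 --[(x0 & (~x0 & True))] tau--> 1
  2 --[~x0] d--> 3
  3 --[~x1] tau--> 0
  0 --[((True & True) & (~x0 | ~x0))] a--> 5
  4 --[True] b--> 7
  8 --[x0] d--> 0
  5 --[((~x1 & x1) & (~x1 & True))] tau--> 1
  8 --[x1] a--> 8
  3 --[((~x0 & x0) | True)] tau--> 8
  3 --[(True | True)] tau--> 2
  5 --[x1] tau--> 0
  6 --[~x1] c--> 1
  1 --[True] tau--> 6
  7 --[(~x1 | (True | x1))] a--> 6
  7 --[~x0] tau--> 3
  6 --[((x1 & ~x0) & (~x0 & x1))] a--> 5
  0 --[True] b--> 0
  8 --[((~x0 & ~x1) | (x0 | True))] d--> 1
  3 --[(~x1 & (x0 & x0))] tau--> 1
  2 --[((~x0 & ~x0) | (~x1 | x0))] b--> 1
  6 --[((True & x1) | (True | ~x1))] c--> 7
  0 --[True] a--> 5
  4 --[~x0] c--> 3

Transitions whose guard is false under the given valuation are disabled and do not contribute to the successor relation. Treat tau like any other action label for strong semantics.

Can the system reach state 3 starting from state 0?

Answer: UNREACHABLE

Analysis:
14 transition(s) survive guard evaluation.
depth 0: {0}
depth 1: {5}  total {0,5}
Reachable = {0,5}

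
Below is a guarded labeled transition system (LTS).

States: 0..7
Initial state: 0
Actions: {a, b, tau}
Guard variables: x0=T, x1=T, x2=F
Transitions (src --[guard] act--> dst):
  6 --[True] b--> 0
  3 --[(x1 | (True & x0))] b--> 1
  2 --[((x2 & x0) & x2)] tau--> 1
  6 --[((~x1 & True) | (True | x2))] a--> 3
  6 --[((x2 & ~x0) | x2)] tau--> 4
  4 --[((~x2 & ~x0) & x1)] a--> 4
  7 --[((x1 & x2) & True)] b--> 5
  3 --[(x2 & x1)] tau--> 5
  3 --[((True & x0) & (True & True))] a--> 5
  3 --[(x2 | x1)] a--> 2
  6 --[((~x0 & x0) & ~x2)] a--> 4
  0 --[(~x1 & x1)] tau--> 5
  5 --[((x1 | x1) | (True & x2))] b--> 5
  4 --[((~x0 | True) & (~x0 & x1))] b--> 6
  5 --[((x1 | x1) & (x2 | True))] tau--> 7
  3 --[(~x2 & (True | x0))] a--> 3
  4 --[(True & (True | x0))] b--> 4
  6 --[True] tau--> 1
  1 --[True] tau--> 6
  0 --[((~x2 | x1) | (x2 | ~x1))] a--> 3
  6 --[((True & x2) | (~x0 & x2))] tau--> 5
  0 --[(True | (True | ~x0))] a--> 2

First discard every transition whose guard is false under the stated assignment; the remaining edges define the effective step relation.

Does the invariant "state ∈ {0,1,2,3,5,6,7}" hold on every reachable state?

Answer: INVARIANT HOLDS

Working:
Inv-set: {0,1,2,3,5,6,7}
Reach set: {0,1,2,3,5,6,7}
  0: ✓
  1: ✓
  2: ✓
  3: ✓
  5: ✓
  6: ✓
  7: ✓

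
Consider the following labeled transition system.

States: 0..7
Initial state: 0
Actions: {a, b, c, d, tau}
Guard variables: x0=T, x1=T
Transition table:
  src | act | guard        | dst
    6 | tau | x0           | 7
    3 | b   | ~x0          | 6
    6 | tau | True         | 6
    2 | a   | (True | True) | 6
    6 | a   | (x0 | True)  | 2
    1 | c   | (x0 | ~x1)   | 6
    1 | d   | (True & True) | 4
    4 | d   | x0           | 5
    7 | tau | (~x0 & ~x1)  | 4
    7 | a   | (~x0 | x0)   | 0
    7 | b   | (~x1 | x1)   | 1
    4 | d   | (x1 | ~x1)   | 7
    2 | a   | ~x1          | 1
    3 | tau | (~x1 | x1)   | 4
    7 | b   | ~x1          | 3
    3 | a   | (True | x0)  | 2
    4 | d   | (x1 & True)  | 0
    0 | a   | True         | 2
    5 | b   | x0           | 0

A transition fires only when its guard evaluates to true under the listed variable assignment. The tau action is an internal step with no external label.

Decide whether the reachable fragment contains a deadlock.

Answer: DEADLOCK-FREE

Analysis:
Reach set: {0,1,2,4,5,6,7}
  0: a→2  [1 exit(s)]
  1: c→6  d→4  [2 exit(s)]
  2: a→6  [1 exit(s)]
  4: d→0  d→5  d→7  [3 exit(s)]
  5: b→0  [1 exit(s)]
  6: a→2  tau→6  tau→7  [3 exit(s)]
  7: a→0  b→1  [2 exit(s)]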